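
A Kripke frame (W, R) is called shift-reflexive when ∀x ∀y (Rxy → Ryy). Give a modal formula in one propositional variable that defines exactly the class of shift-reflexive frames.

The condition is shift-reflexivity. The T□ schema □(□r → r) defines it.
Suppose □(□r→r) is valid. Take Rxy and set V(r)={w : Ryw}. Then at y, □r holds; since □(□r→r) at x, □r→r at y, so r at y, i.e. Ryy.

□(□r → r)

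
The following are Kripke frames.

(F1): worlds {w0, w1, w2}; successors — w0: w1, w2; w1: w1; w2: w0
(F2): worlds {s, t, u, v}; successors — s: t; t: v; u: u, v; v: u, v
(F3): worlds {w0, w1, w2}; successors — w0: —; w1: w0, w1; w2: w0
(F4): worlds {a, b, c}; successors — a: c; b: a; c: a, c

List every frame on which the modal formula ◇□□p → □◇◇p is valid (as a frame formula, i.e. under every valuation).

This is the axiom for a generalized confluence (Geach) condition; its first-order frame correspondent is ∀x ∀y ∀z ((xRy ∧ xRz) → ∃w (yR²w ∧ zR²w)).
(F1): holds.
(F2): holds.
(F3): fails — w1Rw0, w1Rw0 but no w with w0R²w and w0R²w.
(F4): holds.
Valid on: (F1), (F2), (F4).

(F1), (F2), (F4)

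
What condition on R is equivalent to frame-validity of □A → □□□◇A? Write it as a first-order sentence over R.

∀x ∀z (xR³z → ∃w (xRw ∧ zRw))

This is a Sahlqvist (Geach-type) schema ◇^0□^1A → □^3◇^1A.
Minimal-valuation argument: fix x; take any y with xR^0y and any z with xR^3z. Set V(A) to the set of worlds R-reachable from y in exactly 1 step. Then □^1A holds at y, so the antecedent holds at x; validity forces ◇^1A at z, giving a w with zR^1w and yR^1w.
First-order correspondent: ∀x ∀z (xR³z → ∃w (xRw ∧ zRw)).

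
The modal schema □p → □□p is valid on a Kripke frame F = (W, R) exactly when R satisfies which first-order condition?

transitivity

Suppose □p→□□p is valid. Take Rxy, Ryz and set V(p)={w : Rxw}. Then □p at x, so □□p at x, so □p at y, so p at z, i.e. Rxz.
Conversely, on a frame with transitivity the schema holds at every world under every valuation.
Frame condition: ∀x ∀y ∀z (Rxy ∧ Ryz → Rxz).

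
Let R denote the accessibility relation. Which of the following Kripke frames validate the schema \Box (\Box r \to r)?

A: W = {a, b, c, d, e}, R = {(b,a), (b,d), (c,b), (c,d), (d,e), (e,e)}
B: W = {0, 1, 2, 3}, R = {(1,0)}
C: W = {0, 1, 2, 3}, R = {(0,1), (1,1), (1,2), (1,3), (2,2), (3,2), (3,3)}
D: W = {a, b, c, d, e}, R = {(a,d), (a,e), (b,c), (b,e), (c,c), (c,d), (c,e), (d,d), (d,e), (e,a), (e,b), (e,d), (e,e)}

C

This is the axiom for shift-reflexivity; its first-order frame correspondent is \forall x \forall y (Rxy \to Ryy).
A: fails — Rcd but not Rdd.
B: fails — R10 but not R00.
C: satisfies the condition.
D: fails — Reb but not Rbb.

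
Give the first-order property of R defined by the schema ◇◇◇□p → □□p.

∀x ∀y ∀z ((xR³y ∧ xR²z) → ∃w (yRw ∧ z = w))

This is a Sahlqvist (Geach-type) schema ◇^3□^1p → □^2◇^0p.
First-order correspondent: ∀x ∀y ∀z ((xR³y ∧ xR²z) → ∃w (yRw ∧ z = w)).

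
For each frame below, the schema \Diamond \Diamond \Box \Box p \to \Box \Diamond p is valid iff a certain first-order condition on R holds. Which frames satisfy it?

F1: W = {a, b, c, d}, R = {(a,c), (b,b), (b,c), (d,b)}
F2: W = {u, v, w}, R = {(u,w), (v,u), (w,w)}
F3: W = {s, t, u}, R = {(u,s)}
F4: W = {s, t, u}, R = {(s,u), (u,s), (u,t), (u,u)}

F2, F3

Frame correspondent (Sahlqvist): \forall x \forall y \forall z ((x R^2 y \wedge xRz) \to \exists w (y R^2 w \wedge zRw)) — i.e. a generalized confluence (Geach) condition.
F1: fails — bR²b, bRc but no w with bR²w and cRw.
F2: satisfies the condition.
F3: satisfies the condition.
F4: fails — sR²t, sRu but no w with tR²w and uRw.
Valid on: F2, F3.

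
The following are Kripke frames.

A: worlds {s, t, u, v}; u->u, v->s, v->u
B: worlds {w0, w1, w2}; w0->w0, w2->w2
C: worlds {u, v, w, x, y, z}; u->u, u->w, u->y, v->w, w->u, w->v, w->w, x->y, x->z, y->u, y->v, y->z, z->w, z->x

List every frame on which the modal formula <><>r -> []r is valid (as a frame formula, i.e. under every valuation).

Frame correspondent (Sahlqvist): forall x forall y forall z ((x R^2 y & xRz) -> exists w (y = w & z = w)) — i.e. a generalized confluence (Geach) condition.
A: fails — vR²u, vRs but u ≠ s.
B: satisfies the condition.
C: fails — uR²u, uRw but u ≠ w.

B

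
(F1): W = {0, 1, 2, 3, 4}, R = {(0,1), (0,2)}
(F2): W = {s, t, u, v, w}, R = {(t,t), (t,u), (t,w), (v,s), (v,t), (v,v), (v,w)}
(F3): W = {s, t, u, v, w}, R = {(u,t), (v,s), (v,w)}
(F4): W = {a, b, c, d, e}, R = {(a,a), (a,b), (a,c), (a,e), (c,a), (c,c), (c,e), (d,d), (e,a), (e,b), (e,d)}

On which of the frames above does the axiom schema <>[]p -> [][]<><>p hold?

(F1), (F3)

This is the axiom for a generalized confluence (Geach) condition; its first-order frame correspondent is forall x forall y forall z ((xRy & x R^2 z) -> exists w (yRw & z R^2 w)).
(F1): satisfies the condition.
(F2): fails — tRt, tR²u but no w* with tRw* and uR²w*.
(F3): satisfies the condition.
(F4): fails — aRa, aR²b but no w with aRw and bR²w.
Valid on: (F1), (F3).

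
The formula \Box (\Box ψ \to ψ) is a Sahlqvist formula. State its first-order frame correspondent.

This schema is the T□ axiom.
Its frame correspondent is shift-reflexivity — \forall x \forall y (Rxy \to Ryy).

shift-reflexivity: \forall x \forall y (Rxy \to Ryy)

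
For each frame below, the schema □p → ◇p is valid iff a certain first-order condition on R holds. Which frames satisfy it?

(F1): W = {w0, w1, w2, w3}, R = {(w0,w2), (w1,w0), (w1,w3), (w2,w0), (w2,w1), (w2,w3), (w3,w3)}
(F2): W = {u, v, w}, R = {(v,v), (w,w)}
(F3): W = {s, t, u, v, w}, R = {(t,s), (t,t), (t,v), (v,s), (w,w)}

(F1)

This is the axiom for seriality; its first-order frame correspondent is ∀x ∃y Rxy.
(F1): holds.
(F2): fails — world u has no successor.
(F3): fails — world s has no successor.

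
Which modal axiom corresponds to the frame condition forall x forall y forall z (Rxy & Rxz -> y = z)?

◇q → □q

The condition is partial functionality. The CD schema ◇q → □q defines it.
Suppose ◇q→□q is valid. Take Rxy, Rxz and set V(q)={y}. Then ◇q at x, so □q at x, so q at z, i.e. z=y.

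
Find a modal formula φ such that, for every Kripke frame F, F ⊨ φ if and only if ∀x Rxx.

□ψ → ψ

A defining formula is □ψ → ψ (the T axiom).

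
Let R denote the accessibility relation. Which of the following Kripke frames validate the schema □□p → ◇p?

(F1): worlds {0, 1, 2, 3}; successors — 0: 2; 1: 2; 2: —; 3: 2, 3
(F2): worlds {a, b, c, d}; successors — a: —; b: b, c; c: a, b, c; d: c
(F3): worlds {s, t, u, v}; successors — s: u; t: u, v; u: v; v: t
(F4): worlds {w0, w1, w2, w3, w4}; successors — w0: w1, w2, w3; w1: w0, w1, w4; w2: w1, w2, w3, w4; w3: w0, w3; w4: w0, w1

(F4)

This is the axiom for a generalized confluence (Geach) condition; its first-order frame correspondent is ∀x ∃w (xR²w ∧ xRw).
(F1): fails — at 0 but no w with 0R²w and 0Rw.
(F2): fails — at a but no w with aR²w and aRw.
(F3): fails — at s but no w with sR²w and sRw.
(F4): holds.
Valid on: (F4).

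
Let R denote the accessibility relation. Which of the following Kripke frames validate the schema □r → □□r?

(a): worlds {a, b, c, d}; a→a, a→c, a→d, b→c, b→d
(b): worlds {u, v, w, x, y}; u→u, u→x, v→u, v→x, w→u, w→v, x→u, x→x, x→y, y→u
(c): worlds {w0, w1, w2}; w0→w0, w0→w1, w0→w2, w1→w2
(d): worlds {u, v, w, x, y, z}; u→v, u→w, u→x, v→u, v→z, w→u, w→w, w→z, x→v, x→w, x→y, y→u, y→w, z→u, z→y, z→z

(a), (c)

The schema corresponds to transitivity: ∀x ∀y ∀z (Rxy ∧ Ryz → Rxz).
(a): satisfies the condition.
(b): fails — Rwu and Rux but not Rwx.
(c): satisfies the condition.
(d): fails — Ruv and Rvz but not Ruz.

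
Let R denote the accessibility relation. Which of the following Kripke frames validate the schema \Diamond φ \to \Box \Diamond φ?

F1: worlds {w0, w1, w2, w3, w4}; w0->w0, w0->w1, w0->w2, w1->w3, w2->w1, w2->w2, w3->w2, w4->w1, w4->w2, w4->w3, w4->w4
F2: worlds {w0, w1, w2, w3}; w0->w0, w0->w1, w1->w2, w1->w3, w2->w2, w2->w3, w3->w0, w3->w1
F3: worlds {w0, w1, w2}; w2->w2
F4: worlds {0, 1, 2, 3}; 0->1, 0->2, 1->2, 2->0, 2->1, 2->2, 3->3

Frame correspondent (Sahlqvist): \forall x \forall y \forall z (Rxy \wedge Rxz \to Ryz) — i.e. the Euclidean property.
F1: fails — Rw0w1 and Rw0w1 but not Rw1w1.
F2: fails — Rw0w1 and Rw0w1 but not Rw1w1.
F3: satisfies the condition.
F4: fails — R01 and R01 but not R11.

F3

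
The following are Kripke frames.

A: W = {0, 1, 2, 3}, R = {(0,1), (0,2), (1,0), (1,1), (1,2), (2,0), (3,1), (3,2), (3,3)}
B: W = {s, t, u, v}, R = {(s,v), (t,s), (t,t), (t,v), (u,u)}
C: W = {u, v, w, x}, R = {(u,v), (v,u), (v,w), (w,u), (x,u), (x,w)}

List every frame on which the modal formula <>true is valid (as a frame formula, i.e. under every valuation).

A, C

The schema corresponds to seriality: forall x exists y Rxy.
A: satisfies the condition.
B: fails — world v has no successor.
C: satisfies the condition.
Valid on: A, C.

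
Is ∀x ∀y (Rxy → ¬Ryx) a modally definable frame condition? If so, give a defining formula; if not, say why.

Not modally definable

Any modally definable frame class is closed under surjective bounded morphisms.
The 3-cycle (worlds 0,1,2 with 0→1→2→0) is asymmetric. Mapping every world to a single reflexive point • is a surjective bounded morphism, and the reflexive point is not asymmetric (R•• but asymmetry requires ¬R••).
Hence asymmetry is not modally definable.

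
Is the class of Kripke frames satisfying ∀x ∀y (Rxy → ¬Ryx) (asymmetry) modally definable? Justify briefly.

Not modally definable

Modal frame validity is preserved under surjective bounded morphisms.
The 3-cycle (worlds a,b,c with a→b→c→a) is asymmetric. Mapping every world to a single reflexive point • is a surjective bounded morphism, and the reflexive point is not asymmetric (R•• but asymmetry requires ¬R••).
So the class is not modally definable.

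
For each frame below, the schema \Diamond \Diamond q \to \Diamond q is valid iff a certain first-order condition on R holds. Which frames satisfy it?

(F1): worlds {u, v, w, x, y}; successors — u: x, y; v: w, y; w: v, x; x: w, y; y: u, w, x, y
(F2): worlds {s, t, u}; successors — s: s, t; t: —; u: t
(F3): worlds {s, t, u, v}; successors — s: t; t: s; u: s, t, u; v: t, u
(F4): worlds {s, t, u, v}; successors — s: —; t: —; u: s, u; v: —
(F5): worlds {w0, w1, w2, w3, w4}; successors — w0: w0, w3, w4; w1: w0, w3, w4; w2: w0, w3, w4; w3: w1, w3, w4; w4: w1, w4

The schema corresponds to transitivity: \forall x \forall y \forall z (Rxy \wedge Ryz \to Rxz).
(F1): fails — Rxw and Rwx but not Rxx.
(F2): condition met.
(F3): fails — Rvt and Rts but not Rvs.
(F4): condition met.
(F5): fails — Rw0w4 and Rw4w1 but not Rw0w1.
Valid on: (F2), (F4).

(F2), (F4)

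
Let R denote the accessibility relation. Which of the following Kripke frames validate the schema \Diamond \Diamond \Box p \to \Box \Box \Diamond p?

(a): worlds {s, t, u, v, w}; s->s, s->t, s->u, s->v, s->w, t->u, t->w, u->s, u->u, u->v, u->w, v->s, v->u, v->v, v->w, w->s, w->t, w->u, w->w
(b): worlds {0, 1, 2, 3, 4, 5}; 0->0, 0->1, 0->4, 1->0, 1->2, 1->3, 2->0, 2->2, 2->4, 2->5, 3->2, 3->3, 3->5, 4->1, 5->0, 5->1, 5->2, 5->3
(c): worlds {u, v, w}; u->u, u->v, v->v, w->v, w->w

(a), (c)

Frame correspondent (Sahlqvist): \forall x \forall y \forall z ((x R^2 y \wedge x R^2 z) \to \exists w (yRw \wedge zRw)) — i.e. a generalized confluence (Geach) condition.
(a): ✓.
(b): fails — 0R²0, 0R²3 but no w with 0Rw and 3Rw.
(c): ✓.
Valid on: (a), (c).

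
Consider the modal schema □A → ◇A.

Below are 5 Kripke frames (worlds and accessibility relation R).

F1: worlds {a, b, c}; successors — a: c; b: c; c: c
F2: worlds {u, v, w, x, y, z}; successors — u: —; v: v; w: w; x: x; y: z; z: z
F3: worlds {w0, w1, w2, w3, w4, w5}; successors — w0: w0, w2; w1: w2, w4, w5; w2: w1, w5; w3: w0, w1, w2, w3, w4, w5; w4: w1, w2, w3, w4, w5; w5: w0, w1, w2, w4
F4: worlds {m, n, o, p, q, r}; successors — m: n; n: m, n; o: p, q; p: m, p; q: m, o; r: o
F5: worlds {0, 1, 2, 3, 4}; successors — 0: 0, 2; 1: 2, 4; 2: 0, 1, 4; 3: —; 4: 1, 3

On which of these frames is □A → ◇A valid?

F1, F3, F4

This is the axiom for seriality; its first-order frame correspondent is ∀x ∃y Rxy.
F1: ✓.
F2: fails — world u has no successor.
F3: ✓.
F4: ✓.
F5: fails — world 3 has no successor.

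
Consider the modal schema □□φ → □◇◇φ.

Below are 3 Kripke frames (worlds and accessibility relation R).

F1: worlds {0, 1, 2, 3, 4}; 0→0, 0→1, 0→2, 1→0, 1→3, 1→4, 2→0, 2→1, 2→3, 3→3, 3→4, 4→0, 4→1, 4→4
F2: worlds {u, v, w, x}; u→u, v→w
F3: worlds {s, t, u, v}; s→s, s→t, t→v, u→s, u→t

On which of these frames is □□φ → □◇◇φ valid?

Frame correspondent (Sahlqvist): ∀x ∀z (xRz → ∃w (xR²w ∧ zR²w)) — i.e. a generalized confluence (Geach) condition.
F1: satisfies the condition.
F2: fails — vRw but no t with vR²t and wR²t.
F3: fails — sRt but no w with sR²w and tR²w.
Valid on: F1.

F1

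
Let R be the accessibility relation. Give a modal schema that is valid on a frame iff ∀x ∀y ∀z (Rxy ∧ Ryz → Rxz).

□ψ → □□ψ

The condition is transitivity. The 4 schema □ψ → □□ψ defines it.
Suppose □ψ→□□ψ is valid. Take Rxy, Ryz and set V(ψ)={w : Rxw}. Then □ψ at x, so □□ψ at x, so □ψ at y, so ψ at z, i.e. Rxz.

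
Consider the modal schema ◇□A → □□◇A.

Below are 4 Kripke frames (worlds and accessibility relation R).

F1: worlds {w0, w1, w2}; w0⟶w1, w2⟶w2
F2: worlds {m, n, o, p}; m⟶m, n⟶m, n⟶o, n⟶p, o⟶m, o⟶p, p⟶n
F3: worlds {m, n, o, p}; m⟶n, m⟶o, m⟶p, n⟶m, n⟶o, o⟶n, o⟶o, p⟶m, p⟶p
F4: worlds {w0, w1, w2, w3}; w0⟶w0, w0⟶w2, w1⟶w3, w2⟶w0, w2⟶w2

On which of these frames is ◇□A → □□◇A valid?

Frame correspondent (Sahlqvist): ∀x ∀y ∀z ((xRy ∧ xR²z) → ∃w (yRw ∧ zRw)) — i.e. a generalized confluence (Geach) condition.
F1: condition met.
F2: fails — nRm, nR²p but no w with mRw and pRw.
F3: fails — mRo, mR²p but no w with oRw and pRw.
F4: condition met.
Valid on: F1, F4.

F1, F4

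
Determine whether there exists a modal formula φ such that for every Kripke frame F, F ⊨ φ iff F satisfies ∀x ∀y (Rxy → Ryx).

Yes: it is symmetry, defined by the B schema q → □◇q.
Suppose q→□◇q is valid. Take Rxy and set V(q)={x}. Then q at x, so □◇q at x, so ◇q at y, so some z with Ryz has q; z=x, i.e. Ryx.

Definable; q → □◇q defines it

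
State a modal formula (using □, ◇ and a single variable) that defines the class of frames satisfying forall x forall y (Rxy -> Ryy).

The condition is shift-reflexivity. The T□ schema □(□r → r) defines it.
Suppose □(□r→r) is valid. Take Rxy and set V(r)={w : Ryw}. Then at y, □r holds; since □(□r→r) at x, □r→r at y, so r at y, i.e. Ryy.

□(□r → r)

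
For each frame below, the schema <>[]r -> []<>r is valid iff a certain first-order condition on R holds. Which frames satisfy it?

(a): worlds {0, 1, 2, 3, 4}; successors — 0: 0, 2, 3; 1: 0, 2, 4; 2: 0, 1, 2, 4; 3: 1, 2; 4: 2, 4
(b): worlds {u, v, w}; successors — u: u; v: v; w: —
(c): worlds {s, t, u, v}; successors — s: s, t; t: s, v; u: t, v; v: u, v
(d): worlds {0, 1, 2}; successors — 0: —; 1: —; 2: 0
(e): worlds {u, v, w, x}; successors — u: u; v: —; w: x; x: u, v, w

(a), (b)

Frame correspondent (Sahlqvist): forall x forall y forall z (Rxy & Rxz -> exists w (Ryw & Rzw)) — i.e. convergence.
(a): condition met.
(b): condition met.
(c): fails — Rtv and Rts but v and s have no common successor.
(d): fails — R20 and R20 but 0 and 0 have no common successor.
(e): fails — Rxw and Rxu but w and u have no common successor.
Valid on: (a), (b).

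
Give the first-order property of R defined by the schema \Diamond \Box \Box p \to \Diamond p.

\forall x \forall y (xRy \to \exists w (y R^2 w \wedge xRw))

This is a Sahlqvist (Geach-type) schema ◇^1□^2p → □^0◇^1p.
First-order correspondent: \forall x \forall y (xRy \to \exists w (y R^2 w \wedge xRw)).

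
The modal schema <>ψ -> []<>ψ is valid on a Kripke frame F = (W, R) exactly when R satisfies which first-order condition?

Suppose ◇ψ→□◇ψ is valid. Take Rxy, Rxz and set V(ψ)={y}. Then ◇ψ at x, so □◇ψ at x, so ◇ψ at z, so some w with Rzw has ψ; w=y, i.e. Rzy. By symmetry of the argument, Ryz.
The converse is a direct semantic check.
Frame condition: forall x forall y forall z (Rxy & Rxz -> Ryz).

the Euclidean property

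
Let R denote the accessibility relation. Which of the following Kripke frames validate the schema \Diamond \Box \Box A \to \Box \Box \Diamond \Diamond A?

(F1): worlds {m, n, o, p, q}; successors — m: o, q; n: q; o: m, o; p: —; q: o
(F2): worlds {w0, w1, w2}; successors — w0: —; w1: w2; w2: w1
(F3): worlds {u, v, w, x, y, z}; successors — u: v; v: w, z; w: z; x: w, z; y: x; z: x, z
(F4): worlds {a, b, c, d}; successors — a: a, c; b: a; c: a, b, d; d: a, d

(F1), (F3), (F4)

This is the axiom for a generalized confluence (Geach) condition; its first-order frame correspondent is \forall x \forall y \forall z ((xRy \wedge x R^2 z) \to \exists w (y R^2 w \wedge z R^2 w)).
(F1): holds.
(F2): fails — w1Rw2, w1R²w1 but no w with w2R²w and w1R²w.
(F3): holds.
(F4): holds.
Valid on: (F1), (F3), (F4).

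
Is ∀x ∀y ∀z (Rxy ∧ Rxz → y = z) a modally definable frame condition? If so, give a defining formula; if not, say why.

Yes: it is partial functionality, defined by the CD schema ◇r → □r.
Suppose ◇r→□r is valid. Take Rxy, Rxz and set V(r)={y}. Then ◇r at x, so □r at x, so r at z, i.e. z=y.

Definable; ◇r → □r defines it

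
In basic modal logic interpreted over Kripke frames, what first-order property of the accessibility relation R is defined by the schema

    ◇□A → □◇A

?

Suppose ◇□A→□◇A is valid. Take Rxy, Rxz and set V(A)={w : Ryw}. Then □A at y so ◇□A at x, so □◇A at x, so ◇A at z, giving w with Rzw and Ryw.

Convergence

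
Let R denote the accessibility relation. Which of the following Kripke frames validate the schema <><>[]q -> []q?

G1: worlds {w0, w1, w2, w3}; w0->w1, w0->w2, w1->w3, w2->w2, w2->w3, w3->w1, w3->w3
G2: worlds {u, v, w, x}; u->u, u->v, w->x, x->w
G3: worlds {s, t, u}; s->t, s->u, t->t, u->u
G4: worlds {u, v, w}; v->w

Frame correspondent (Sahlqvist): forall x forall y forall z ((x R^2 y & xRz) -> exists w (yRw & z = w)) — i.e. a generalized confluence (Geach) condition.
G1: fails — w0R²w2, w0Rw1 but no w with w2Rw and w1=w.
G2: fails — uR²v, uRu but no t with vRt and u=t.
G3: fails — sR²t, sRu but no w with tRw and u=w.
G4: condition met.

G4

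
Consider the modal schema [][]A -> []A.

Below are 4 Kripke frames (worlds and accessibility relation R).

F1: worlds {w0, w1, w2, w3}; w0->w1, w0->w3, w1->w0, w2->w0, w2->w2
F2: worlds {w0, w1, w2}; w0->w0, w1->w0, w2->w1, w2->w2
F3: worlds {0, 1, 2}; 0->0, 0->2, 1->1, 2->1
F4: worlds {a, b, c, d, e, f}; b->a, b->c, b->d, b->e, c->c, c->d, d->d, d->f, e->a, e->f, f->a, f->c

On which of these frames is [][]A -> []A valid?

This is the axiom for density; its first-order frame correspondent is forall x forall y (Rxy -> exists z (Rxz & Rzy)).
F1: fails — Rw1w0 but no z with Rw1z and Rzw0.
F2: holds.
F3: holds.
F4: fails — Rfa but no z with Rfz and Rza.
Valid on: F2, F3.

F2, F3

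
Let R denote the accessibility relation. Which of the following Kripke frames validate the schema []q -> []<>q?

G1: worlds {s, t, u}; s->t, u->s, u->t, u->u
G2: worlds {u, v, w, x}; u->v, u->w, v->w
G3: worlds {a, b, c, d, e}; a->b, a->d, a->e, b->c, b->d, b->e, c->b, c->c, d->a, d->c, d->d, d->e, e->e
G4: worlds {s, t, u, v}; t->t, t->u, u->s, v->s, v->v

G3

The schema corresponds to a generalized confluence (Geach) condition: forall x forall z (xRz -> exists w (xRw & zRw)).
G1: fails — sRt but no w with sRw and tRw.
G2: fails — uRw but no t with uRt and wRt.
G3: holds.
G4: fails — tRu but no w with tRw and uRw.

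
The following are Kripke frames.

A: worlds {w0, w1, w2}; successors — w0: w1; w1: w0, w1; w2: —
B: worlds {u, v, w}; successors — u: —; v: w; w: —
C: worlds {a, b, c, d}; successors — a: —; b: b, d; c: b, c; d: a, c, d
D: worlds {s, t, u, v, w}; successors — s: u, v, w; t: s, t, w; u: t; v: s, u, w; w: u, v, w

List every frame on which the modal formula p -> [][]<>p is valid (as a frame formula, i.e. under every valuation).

The schema corresponds to a generalized confluence (Geach) condition: forall x forall z (x R^2 z -> exists w (x = w & zRw)).
A: fails — w0R²w0 but no w with w0=w and w0Rw.
B: ✓.
C: fails — bR²a but no w with b=w and aRw.
D: fails — sR²s but no w* with s=w* and sRw*.

B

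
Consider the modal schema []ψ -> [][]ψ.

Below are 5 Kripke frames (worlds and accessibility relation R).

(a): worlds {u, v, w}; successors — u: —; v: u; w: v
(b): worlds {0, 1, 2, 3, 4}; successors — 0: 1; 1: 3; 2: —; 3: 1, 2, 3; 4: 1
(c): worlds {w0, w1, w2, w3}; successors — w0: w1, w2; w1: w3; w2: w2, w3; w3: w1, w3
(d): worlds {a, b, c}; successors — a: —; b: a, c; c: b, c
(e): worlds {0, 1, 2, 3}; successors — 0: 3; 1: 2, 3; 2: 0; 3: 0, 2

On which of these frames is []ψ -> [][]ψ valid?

This is the axiom for transitivity; its first-order frame correspondent is forall x forall y forall z (Rxy & Ryz -> Rxz).
(a): fails — Rwv and Rvu but not Rwu.
(b): fails — R01 and R13 but not R03.
(c): fails — Rw1w3 and Rw3w1 but not Rw1w1.
(d): fails — Rcb and Rba but not Rca.
(e): fails — R12 and R20 but not R10.

none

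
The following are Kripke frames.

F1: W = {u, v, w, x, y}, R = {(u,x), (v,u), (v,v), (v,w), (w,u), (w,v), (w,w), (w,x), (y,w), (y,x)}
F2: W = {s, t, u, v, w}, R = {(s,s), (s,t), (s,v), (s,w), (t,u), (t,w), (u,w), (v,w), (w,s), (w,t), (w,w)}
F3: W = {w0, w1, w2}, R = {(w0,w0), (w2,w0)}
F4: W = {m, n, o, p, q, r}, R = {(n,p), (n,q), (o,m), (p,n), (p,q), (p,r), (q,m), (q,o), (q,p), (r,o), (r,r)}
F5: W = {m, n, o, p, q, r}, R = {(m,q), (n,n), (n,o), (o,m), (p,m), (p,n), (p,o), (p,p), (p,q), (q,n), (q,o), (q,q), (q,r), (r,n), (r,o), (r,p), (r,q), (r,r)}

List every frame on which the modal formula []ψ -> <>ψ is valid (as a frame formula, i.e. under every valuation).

This is the axiom for seriality; its first-order frame correspondent is forall x exists y Rxy.
F1: fails — world x has no successor.
F2: ✓.
F3: fails — world w1 has no successor.
F4: fails — world m has no successor.
F5: ✓.

F2, F5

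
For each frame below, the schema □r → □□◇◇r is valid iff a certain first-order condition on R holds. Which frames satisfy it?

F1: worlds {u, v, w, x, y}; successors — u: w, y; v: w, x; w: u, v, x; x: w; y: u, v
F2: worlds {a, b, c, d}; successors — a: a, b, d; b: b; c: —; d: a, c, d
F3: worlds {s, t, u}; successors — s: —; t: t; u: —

F3

Frame correspondent (Sahlqvist): ∀x ∀z (xR²z → ∃w (xRw ∧ zR²w)) — i.e. a generalized confluence (Geach) condition.
F1: fails — uR²u but no t with uRt and uR²t.
F2: fails — aR²c but no w with aRw and cR²w.
F3: condition met.
Valid on: F3.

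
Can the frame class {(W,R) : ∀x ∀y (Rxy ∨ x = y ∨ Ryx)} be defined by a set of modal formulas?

No

If a class were modally definable it would be closed under disjoint unions (Goldblatt–Thomason).
Take 2 disjoint single-world reflexive frames: each is trivially connected, but their disjoint union has 2 worlds with no edge between distinct components, so it is not connected.
So the class is not modally definable.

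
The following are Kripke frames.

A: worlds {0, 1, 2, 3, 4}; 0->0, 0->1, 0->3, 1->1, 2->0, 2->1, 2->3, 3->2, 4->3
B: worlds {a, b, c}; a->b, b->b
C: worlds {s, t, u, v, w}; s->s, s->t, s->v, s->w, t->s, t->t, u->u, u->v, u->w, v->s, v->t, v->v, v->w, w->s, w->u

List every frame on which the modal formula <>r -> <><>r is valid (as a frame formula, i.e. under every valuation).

Frame correspondent (Sahlqvist): forall x forall y (xRy -> exists w (y = w & x R^2 w)) — i.e. a generalized confluence (Geach) condition.
A: fails — 3R2 but no w with 2=w and 3R²w.
B: condition met.
C: condition met.
Valid on: B, C.

B, C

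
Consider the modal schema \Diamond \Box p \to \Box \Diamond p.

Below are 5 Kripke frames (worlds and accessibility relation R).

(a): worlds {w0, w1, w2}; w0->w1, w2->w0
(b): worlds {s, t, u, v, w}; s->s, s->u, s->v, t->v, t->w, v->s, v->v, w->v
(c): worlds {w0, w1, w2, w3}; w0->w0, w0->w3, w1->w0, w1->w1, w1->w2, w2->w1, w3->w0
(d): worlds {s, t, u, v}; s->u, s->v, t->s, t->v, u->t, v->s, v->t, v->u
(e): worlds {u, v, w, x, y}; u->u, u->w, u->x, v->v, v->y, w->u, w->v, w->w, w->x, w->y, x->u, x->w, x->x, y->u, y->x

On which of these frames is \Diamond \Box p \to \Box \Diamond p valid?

This is the axiom for convergence; its first-order frame correspondent is \forall x \forall y \forall z (Rxy \wedge Rxz \to \exists w (Ryw \wedge Rzw)).
(a): fails — Rw0w1 and Rw0w1 but w1 and w1 have no common successor.
(b): fails — Rsv and Rsu but v and u have no common successor.
(c): fails — Rw1w0 and Rw1w2 but w0 and w2 have no common successor.
(d): fails — Rvt and Rvu but t and u have no common successor.
(e): fails — Rvv and Rvy but v and y have no common successor.
Valid on no frame.

none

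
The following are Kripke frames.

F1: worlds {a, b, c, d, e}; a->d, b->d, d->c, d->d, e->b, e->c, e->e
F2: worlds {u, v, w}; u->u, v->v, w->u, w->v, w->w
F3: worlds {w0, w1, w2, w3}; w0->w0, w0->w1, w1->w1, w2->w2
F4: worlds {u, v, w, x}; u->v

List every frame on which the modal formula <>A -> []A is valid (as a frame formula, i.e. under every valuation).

F4

The schema corresponds to partial functionality: forall x forall y forall z (Rxy & Rxz -> y = z).
F1: fails — d sees both c and d.
F2: fails — w sees both u and v.
F3: fails — w0 sees both w0 and w1.
F4: holds.
Valid on: F4.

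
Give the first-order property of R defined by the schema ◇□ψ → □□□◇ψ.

∀x ∀y ∀z ((xRy ∧ xR³z) → ∃w (yRw ∧ zRw))

This is a Sahlqvist (Geach-type) schema ◇^1□^1ψ → □^3◇^1ψ.
Minimal-valuation argument: fix x; take any y with xR^1y and any z with xR^3z. Set V(ψ) to the set of worlds R-reachable from y in exactly 1 step. Then □^1ψ holds at y, so the antecedent holds at x; validity forces ◇^1ψ at z, giving a w with zR^1w and yR^1w.
First-order correspondent: ∀x ∀y ∀z ((xRy ∧ xR³z) → ∃w (yRw ∧ zRw)).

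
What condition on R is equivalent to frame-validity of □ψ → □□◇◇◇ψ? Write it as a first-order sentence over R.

∀x ∀z (xR²z → ∃w (xRw ∧ zR³w))

This is a Sahlqvist (Geach-type) schema ◇^0□^1ψ → □^2◇^3ψ.
Minimal-valuation argument: fix x; take any y with xR^0y and any z with xR^2z. Set V(ψ) to the set of worlds R-reachable from y in exactly 1 step. Then □^1ψ holds at y, so the antecedent holds at x; validity forces ◇^3ψ at z, giving a w with zR^3w and yR^1w.
First-order correspondent: ∀x ∀z (xR²z → ∃w (xRw ∧ zR³w)).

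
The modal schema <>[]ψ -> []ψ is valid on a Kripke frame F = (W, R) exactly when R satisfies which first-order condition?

the Euclidean property: forall x forall y forall z (Rxy & Rxz -> Ryz)

This is frame-equivalent to ◇ψ → □◇ψ (substitute ¬ψ for ψ and contrapose).
Suppose ◇ψ→□◇ψ is valid. Take Rxy, Rxz and set V(ψ)={y}. Then ◇ψ at x, so □◇ψ at x, so ◇ψ at z, so some w with Rzw has ψ; w=y, i.e. Rzy. By symmetry of the argument, Ryz.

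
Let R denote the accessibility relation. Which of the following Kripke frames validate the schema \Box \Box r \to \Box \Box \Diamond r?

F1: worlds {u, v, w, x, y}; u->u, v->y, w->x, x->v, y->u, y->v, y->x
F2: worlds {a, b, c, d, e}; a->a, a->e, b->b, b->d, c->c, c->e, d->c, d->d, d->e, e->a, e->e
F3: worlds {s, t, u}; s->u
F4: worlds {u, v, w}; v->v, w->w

Frame correspondent (Sahlqvist): \forall x \forall z (x R^2 z \to \exists w (x R^2 w \wedge zRw)) — i.e. a generalized confluence (Geach) condition.
F1: fails — vR²v but no t with vR²t and vRt.
F2: holds.
F3: holds.
F4: holds.
Valid on: F2, F3, F4.

F2, F3, F4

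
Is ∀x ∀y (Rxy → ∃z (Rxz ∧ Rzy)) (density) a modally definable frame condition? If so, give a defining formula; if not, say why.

The condition is density. A defining modal formula is □□p → □p.
Suppose □□p→□p is valid. Take Rxy and set V(p)={w : xR²w}. Then □□p at x, so □p at x, so p at y, i.e. ∃z(Rxz∧Rzy).

Yes — defined by □□p → □p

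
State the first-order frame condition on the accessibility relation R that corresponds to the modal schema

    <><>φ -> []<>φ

forall x forall y forall z ((x R^2 y & xRz) -> exists w (y = w & zRw))

This is a Sahlqvist (Geach-type) schema ◇^2□^0φ → □^1◇^1φ.
Minimal-valuation argument: fix x; take any y with xR^2y and any z with xR^1z. Set V(φ) to the set of worlds R-reachable from y in exactly 0 steps. Then □^0φ holds at y, so the antecedent holds at x; validity forces ◇^1φ at z, giving a w with zR^1w and yR^0w.
First-order correspondent: forall x forall y forall z ((x R^2 y & xRz) -> exists w (y = w & zRw)).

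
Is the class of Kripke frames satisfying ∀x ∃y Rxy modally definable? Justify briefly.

Definable; □q → ◇q defines it

The condition is seriality. A defining modal formula is □q → ◇q.
Suppose □q→◇q is valid. At any x set V(q)=W. Then □q at x, so ◇q at x, so x has a successor.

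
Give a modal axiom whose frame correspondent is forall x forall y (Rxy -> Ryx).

r → □◇r

The condition is symmetry. The B schema r → □◇r defines it.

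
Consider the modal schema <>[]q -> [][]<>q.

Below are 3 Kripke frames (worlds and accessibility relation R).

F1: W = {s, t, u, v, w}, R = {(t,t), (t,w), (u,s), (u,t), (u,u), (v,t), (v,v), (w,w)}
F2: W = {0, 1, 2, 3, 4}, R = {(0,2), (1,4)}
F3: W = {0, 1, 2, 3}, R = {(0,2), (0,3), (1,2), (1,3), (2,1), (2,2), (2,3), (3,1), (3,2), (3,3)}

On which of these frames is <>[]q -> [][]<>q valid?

F2, F3

The schema corresponds to a generalized confluence (Geach) condition: forall x forall y forall z ((xRy & x R^2 z) -> exists w (yRw & zRw)).
F1: fails — uRs, uR²s but no w* with sRw* and sRw*.
F2: holds.
F3: holds.
Valid on: F2, F3.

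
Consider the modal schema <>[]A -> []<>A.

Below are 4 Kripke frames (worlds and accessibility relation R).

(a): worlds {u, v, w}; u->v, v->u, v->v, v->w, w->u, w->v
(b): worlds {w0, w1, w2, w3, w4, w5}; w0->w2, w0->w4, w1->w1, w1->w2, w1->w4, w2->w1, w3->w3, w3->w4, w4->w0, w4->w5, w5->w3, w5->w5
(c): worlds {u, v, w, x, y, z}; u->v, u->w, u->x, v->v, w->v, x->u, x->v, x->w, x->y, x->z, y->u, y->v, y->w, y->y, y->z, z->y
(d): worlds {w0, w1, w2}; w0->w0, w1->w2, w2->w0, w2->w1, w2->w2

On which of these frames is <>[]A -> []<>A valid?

This is the axiom for convergence; its first-order frame correspondent is forall x forall y forall z (Rxy & Rxz -> exists w (Ryw & Rzw)).
(a): ✓.
(b): fails — Rw0w4 and Rw0w2 but w4 and w2 have no common successor.
(c): fails — Rxw and Rxz but w and z have no common successor.
(d): fails — Rw2w1 and Rw2w0 but w1 and w0 have no common successor.
Valid on: (a).

(a)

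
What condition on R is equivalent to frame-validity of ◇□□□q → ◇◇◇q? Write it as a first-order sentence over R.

This is a Sahlqvist (Geach-type) schema ◇^1□^3q → □^0◇^3q.
First-order correspondent: ∀x ∀y (xRy → ∃w (yR³w ∧ xR³w)).

∀x ∀y (xRy → ∃w (yR³w ∧ xR³w))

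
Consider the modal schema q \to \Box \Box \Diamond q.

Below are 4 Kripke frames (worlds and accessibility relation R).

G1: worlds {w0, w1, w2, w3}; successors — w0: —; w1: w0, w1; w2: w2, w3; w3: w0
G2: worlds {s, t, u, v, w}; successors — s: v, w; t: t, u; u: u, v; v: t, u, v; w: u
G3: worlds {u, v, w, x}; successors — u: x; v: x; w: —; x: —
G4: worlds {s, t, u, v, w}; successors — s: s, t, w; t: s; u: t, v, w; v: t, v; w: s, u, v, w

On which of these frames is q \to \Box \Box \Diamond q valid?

This is the axiom for a generalized confluence (Geach) condition; its first-order frame correspondent is \forall x \forall z (x R^2 z \to \exists w (x = w \wedge zRw)).
G1: fails — w1R²w0 but no w with w1=w and w0Rw.
G2: fails — sR²t but no w* with s=w* and tRw*.
G3: holds.
G4: fails — sR²u but no w* with s=w* and uRw*.

G3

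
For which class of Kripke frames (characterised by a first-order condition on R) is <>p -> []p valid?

Suppose ◇p→□p is valid. Take Rxy, Rxz and set V(p)={y}. Then ◇p at x, so □p at x, so p at z, i.e. z=y.

Partial functionality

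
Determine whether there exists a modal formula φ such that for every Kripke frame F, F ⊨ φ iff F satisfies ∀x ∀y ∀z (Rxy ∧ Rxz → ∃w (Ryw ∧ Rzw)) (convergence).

Definable; ◇□r → □◇r defines it

Yes: it is convergence, defined by the .2 schema ◇□r → □◇r.
Suppose ◇□r→□◇r is valid. Take Rxy, Rxz and set V(r)={w : Ryw}. Then □r at y so ◇□r at x, so □◇r at x, so ◇r at z, giving w with Rzw and Ryw.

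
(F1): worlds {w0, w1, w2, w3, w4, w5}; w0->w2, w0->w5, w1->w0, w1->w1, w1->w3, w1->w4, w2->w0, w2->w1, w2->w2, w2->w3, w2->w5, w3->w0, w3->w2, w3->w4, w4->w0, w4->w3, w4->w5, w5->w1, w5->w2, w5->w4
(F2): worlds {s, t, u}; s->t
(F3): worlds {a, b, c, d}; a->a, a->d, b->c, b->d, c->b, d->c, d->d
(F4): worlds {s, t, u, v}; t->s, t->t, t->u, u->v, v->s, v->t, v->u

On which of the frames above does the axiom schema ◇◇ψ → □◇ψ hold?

(F2)

The schema corresponds to a generalized confluence (Geach) condition: ∀x ∀y ∀z ((xR²y ∧ xRz) → ∃w (y = w ∧ zRw)).
(F1): fails — w0R²w0, w0Rw5 but no w with w0=w and w5Rw.
(F2): holds.
(F3): fails — aR²a, aRd but no w with a=w and dRw.
(F4): fails — tR²s, tRs but no w with s=w and sRw.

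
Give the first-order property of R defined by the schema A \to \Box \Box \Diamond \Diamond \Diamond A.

\forall x \forall z (x R^2 z \to \exists w (x = w \wedge z R^3 w))

This is a Sahlqvist (Geach-type) schema ◇^0□^0A → □^2◇^3A.
First-order correspondent: \forall x \forall z (x R^2 z \to \exists w (x = w \wedge z R^3 w)).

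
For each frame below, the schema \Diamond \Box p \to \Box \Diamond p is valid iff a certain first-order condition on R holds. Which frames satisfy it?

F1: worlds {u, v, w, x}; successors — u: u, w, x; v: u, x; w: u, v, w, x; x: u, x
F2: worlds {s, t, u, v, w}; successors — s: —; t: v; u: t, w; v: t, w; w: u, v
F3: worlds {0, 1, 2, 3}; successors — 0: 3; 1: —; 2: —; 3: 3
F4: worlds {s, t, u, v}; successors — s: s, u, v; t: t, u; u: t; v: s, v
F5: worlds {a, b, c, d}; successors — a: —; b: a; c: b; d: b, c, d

Frame correspondent (Sahlqvist): \forall x \forall y \forall z (Rxy \wedge Rxz \to \exists w (Ryw \wedge Rzw)) — i.e. convergence.
F1: condition met.
F2: condition met.
F3: condition met.
F4: fails — Rsv and Rsu but v and u have no common successor.
F5: fails — Rba and Rba but a and a have no common successor.

F1, F2, F3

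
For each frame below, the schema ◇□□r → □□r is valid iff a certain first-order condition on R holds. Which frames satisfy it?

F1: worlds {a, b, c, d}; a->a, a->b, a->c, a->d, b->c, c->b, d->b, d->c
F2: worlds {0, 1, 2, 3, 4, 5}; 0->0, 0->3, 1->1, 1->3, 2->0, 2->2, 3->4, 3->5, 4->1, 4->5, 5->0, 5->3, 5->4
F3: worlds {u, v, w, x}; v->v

The schema corresponds to a generalized confluence (Geach) condition: ∀x ∀y ∀z ((xRy ∧ xR²z) → ∃w (yR²w ∧ z = w)).
F1: fails — aRb, aR²a but no w with bR²w and a=w.
F2: fails — 2R0, 2R²2 but no w with 0R²w and 2=w.
F3: holds.
Valid on: F3.

F3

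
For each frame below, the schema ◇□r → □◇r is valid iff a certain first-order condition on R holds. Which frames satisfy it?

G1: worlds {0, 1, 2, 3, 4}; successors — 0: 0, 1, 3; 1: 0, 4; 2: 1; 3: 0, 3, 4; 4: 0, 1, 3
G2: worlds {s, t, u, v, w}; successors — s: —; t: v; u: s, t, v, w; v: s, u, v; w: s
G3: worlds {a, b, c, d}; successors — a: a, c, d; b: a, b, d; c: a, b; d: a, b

G1, G3

The schema corresponds to convergence: ∀x ∀y ∀z (Rxy ∧ Rxz → ∃w (Ryw ∧ Rzw)).
G1: holds.
G2: fails — Ruv and Rus but v and s have no common successor.
G3: holds.
Valid on: G1, G3.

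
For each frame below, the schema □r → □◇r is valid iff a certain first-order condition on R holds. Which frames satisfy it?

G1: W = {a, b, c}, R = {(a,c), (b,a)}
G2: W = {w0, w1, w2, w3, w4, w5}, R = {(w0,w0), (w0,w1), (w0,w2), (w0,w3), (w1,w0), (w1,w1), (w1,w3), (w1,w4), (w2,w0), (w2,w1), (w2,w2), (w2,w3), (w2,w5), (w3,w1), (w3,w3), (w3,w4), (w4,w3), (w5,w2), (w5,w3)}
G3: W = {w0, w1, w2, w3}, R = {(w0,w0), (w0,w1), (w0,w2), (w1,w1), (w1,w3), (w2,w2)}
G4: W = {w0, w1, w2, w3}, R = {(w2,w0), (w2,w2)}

G2

This is the axiom for a generalized confluence (Geach) condition; its first-order frame correspondent is ∀x ∀z (xRz → ∃w (xRw ∧ zRw)).
G1: fails — aRc but no w with aRw and cRw.
G2: ✓.
G3: fails — w1Rw3 but no w with w1Rw and w3Rw.
G4: fails — w2Rw0 but no w with w2Rw and w0Rw.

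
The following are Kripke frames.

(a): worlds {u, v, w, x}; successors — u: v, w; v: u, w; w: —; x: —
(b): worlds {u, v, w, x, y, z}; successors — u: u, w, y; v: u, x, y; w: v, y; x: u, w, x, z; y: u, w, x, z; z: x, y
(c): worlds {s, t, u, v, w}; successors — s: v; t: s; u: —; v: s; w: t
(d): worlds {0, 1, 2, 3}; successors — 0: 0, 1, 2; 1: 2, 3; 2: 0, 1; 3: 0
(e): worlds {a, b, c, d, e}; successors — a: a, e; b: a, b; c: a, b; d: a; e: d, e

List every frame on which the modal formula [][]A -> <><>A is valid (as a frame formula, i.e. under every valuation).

(b), (d), (e)

This is the axiom for a generalized confluence (Geach) condition; its first-order frame correspondent is forall x exists w (x R^2 w & x R^2 w).
(a): fails — at w but no t with wR²t and wR²t.
(b): satisfies the condition.
(c): fails — at u but no w* with uR²w* and uR²w*.
(d): satisfies the condition.
(e): satisfies the condition.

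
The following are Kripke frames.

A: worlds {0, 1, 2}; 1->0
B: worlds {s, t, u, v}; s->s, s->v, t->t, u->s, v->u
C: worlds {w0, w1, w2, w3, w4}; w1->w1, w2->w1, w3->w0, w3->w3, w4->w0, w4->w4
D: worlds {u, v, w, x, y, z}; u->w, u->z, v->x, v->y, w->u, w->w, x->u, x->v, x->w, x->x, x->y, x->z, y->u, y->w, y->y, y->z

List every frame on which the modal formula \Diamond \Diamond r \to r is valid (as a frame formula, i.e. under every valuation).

The schema corresponds to a generalized confluence (Geach) condition: \forall x \forall y (x R^2 y \to \exists w (y = w \wedge x = w)).
A: condition met.
B: fails — sR²u but u ≠ s.
C: fails — w2R²w1 but w1 ≠ w2.
D: fails — uR²w but w ≠ u.
Valid on: A.

A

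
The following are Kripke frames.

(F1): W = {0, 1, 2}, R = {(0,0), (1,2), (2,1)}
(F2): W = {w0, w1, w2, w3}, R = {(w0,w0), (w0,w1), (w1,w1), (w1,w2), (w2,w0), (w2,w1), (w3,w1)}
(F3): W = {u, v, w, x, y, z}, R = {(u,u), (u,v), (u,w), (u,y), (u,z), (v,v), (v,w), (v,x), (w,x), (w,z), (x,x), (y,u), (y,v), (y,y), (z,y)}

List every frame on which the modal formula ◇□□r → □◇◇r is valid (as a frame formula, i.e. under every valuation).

(F1), (F2)

The schema corresponds to a generalized confluence (Geach) condition: ∀x ∀y ∀z ((xRy ∧ xRz) → ∃w (yR²w ∧ zR²w)).
(F1): satisfies the condition.
(F2): satisfies the condition.
(F3): fails — wRx, wRz but no t with xR²t and zR²t.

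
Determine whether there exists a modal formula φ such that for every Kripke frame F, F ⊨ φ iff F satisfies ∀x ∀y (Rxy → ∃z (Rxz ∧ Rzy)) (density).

Definable; □□r → □r defines it

This is a Sahlqvist condition; the C4 axiom □□r → □r defines it.
Suppose □□r→□r is valid. Take Rxy and set V(r)={w : xR²w}. Then □□r at x, so □r at x, so r at y, i.e. ∃z(Rxz∧Rzy).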